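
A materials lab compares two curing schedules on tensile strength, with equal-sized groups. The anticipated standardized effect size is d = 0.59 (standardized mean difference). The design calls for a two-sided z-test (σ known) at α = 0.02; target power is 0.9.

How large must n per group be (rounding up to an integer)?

Set Φ(δ − 2.326) = 0.9; then δ − 2.326 = Φ⁻¹(0.9) = 1.282, giving δ = 3.608.
(For δ > 0 the lower-tail rejection region contributes negligibly to power, so the one-term inversion is standard.)
δ = d·√(n/2) ⇒ n = 2(δ/d)² = 2 × (3.608 / 0.59)² = 74.79.
Rounding up, n = 75 per group.

n = 75 per group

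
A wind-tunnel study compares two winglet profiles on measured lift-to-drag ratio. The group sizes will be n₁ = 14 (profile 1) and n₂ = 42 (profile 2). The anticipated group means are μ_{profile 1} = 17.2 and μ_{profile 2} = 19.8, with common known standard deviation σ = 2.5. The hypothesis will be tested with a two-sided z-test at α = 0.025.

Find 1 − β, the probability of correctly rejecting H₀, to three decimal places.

Power ≈ 0.870

Standardized effect: d = |μ_{profile 1} − μ_{profile 2}| / σ = |17.2 − 19.8| / 2.5 = 1.0400
Noncentrality parameter: δ = d / √(1/n₁ + 1/n₂) = 1.0400 / √(1/14 + 1/42) = 3.3700
Two-sided α = 0.025 → critical value z_{0.0125} = 2.241.
Power = Φ(δ − 2.241) + Φ(−δ − 2.241) = Φ(1.129) + Φ(-5.611) = 0.8705 + 0.0000 = 0.8705.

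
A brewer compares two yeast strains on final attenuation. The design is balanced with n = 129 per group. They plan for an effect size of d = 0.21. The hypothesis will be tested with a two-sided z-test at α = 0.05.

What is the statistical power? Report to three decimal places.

Noncentrality parameter: δ = d·√(n/2) = 0.21 × √(129/2) = 1.6865
Critical value for a two-sided test at α = 0.05: z_{α/2} = 1.960.
Power = Φ(δ − 1.960) + Φ(−δ − 1.960) = Φ(-0.273) + Φ(-3.647) = 0.3923 + 0.0001 = 0.3924.

Power ≈ 0.392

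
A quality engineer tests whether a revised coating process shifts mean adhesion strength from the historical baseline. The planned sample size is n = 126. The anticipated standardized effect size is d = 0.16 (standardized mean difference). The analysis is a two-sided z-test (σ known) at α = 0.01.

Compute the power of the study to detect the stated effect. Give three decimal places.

Noncentrality parameter: δ = d·√n = 0.16 × √126 = 1.7960
Two-sided α = 0.01 → critical value z_{0.005} = 2.576.
Power = Φ(δ − 2.576) + Φ(−δ − 2.576) = Φ(-0.780) + Φ(-4.372) = 0.2177 + 0.0000 = 0.2178.

Power ≈ 0.218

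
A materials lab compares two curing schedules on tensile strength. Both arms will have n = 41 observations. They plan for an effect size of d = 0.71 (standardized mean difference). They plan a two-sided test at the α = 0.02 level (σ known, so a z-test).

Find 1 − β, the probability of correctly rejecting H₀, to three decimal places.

Power ≈ 0.813

Noncentrality parameter: δ = d·√(n/2) = 0.71 × √(41/2) = 3.2147
Critical value for a two-sided test at α = 0.02: z_{α/2} = 2.326.
Power = Φ(δ − 2.326) + Φ(−δ − 2.326) = Φ(0.888) + Φ(-5.541) = 0.8128 + 0.0000 = 0.8128.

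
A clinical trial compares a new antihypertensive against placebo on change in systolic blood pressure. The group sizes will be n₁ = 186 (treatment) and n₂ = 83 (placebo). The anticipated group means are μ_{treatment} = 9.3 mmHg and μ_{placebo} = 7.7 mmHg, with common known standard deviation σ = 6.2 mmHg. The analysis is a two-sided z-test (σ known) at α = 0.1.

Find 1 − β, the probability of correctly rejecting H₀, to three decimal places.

Power ≈ 0.622

Standardized effect: d = |μ_{treatment} − μ_{placebo}| / σ = |9.3 − 7.7| / 6.2 = 0.2581
Noncentrality parameter: λ = d / √(1/n₁ + 1/n₂) = 0.2581 / √(1/186 + 1/83) = 1.9550
Critical value for a two-sided test at α = 0.1: z_{α/2} = 1.645.
Power = Φ(λ − 1.645) + Φ(−λ − 1.645) = Φ(0.310) + Φ(-3.600) = 0.6218 + 0.0002 = 0.6219.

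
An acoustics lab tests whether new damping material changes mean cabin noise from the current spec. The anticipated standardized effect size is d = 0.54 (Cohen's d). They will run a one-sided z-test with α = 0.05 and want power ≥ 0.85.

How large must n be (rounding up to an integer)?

Set Φ(δ − 1.645) = 0.85; then δ − 1.645 = Φ⁻¹(0.85) = 1.036, giving δ = 2.681.
δ = d·√n ⇒ n = (δ/d)² = (2.681 / 0.54)² = 24.65.
Round up to the next whole unit.

n = 25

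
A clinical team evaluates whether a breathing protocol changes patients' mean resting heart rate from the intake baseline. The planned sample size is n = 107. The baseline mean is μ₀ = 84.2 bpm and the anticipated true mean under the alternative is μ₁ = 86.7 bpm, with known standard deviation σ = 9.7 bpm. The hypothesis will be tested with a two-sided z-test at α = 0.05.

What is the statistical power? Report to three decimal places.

Power ≈ 0.760

Standardized effect: d = |μ₁ − μ₀| / σ = |86.7 − 84.2| / 9.7 = 0.2577
Noncentrality parameter: δ = d·√n = 0.2577 × √107 = 2.6660
Critical value for a two-sided test at α = 0.05: z_{α/2} = 1.960.
Power = Φ(δ − 1.960) + Φ(−δ − 1.960) = Φ(0.706) + Φ(-4.626) = 0.7599 + 0.0000 = 0.7599.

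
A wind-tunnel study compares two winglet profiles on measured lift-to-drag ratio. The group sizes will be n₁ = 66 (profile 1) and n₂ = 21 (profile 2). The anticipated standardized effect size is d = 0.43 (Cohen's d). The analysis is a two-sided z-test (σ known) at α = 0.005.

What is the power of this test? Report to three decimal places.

Noncentrality parameter: δ = d / √(1/n₁ + 1/n₂) = 0.43 / √(1/66 + 1/21) = 1.7163
Critical value for a two-sided test at α = 0.005: z_{α/2} = 2.807.
Power = Φ(δ − 2.807) + Φ(−δ − 2.807) = Φ(-1.091) + Φ(-4.523) = 0.1377 + 0.0000 = 0.1377.

Power ≈ 0.138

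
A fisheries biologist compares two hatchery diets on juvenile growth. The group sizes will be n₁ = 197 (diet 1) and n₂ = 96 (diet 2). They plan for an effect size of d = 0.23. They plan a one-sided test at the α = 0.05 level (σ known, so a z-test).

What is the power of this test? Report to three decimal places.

Noncentrality parameter: δ = d / √(1/n₁ + 1/n₂) = 0.23 / √(1/197 + 1/96) = 1.8478
Critical value for a one-sided test at α = 0.05: z_α = 1.645.
Power = Φ(δ − 1.645) = Φ(0.203) = 0.5804.

Power ≈ 0.580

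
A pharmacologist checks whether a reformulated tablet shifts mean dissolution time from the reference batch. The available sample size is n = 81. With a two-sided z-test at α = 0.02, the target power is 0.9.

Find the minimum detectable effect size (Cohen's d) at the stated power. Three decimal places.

d ≈ 0.401

Required noncentrality: δ = z_{0.01} + z_{0.10} = 2.326 + 1.282 = 3.608.
(The second rejection-region term Φ(−δ − z_{α/2}) is negligible and dropped.)
δ = d·√n ⇒ d = δ/√n = 3.608/√81 = 0.4009.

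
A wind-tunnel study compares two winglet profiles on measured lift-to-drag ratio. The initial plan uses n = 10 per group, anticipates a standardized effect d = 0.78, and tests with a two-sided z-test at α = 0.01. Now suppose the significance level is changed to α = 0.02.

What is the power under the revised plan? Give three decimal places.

Power ≈ 0.280

δ = d·√(n/2) = 0.78 × √(10/2) = 1.7441 (unchanged). New critical value: z_{0.01} = 2.326.
Revised power = Φ(δ − 2.326) + Φ(−δ − 2.326) = Φ(-0.582) + Φ(-4.070) = 0.2802 + 0.0000 = 0.2802.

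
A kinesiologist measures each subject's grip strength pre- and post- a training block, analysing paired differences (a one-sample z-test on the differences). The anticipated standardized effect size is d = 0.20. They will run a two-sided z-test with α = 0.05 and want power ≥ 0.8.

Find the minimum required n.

For power 0.8 need Φ(δ − z_{0.025}) = 0.8, so δ = z_{0.025} + z_{0.20} = 1.960 + 0.842 = 2.802.
(For δ > 0 the lower-tail rejection region contributes negligibly to power, so the one-term inversion is standard.)
δ = d·√n ⇒ n = (δ/d)² = (2.802 / 0.20)² = 196.22.
Round up to the next whole unit.

n = 197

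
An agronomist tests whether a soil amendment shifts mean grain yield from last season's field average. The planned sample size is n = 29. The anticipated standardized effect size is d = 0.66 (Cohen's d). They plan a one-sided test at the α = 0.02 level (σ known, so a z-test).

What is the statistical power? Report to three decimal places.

Noncentrality parameter: δ = d·√n = 0.66 × √29 = 3.5542
Critical value for a one-sided test at α = 0.02: z_α = 2.054.
Power = P(Z > 2.054 − δ) = Φ(1.500) = 0.9333.

Power ≈ 0.933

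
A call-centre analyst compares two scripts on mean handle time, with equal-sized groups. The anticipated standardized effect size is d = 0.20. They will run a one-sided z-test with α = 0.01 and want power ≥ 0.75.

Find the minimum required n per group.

Set Φ(δ − 2.326) = 0.75; then δ − 2.326 = Φ⁻¹(0.75) = 0.674, giving δ = 3.001.
δ = d·√(n/2) ⇒ n = 2(δ/d)² = 2 × (3.001 / 0.20)² = 450.25.
Round up to the next whole unit.

n = 451 per group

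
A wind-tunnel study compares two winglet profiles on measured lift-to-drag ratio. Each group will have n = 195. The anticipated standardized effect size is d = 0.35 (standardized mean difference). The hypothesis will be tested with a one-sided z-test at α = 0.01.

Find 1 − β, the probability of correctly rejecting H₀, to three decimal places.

Noncentrality parameter: δ = d·√(n/2) = 0.35 × √(195/2) = 3.4560
One-sided α = 0.01 → critical value z_{0.01} = 2.326.
Power = P(Z > 2.326 − δ) = Φ(1.130) = 0.8707.

Power ≈ 0.871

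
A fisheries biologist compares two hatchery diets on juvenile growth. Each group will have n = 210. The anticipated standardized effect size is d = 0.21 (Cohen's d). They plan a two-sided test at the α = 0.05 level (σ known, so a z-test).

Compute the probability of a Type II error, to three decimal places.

β ≈ 0.424

Noncentrality parameter: δ = d·√(n/2) = 0.21 × √(210/2) = 2.1519
Two-sided α = 0.05 → critical value z_{0.025} = 1.960.
Power = Φ(δ − 1.960) + Φ(−δ − 1.960) = Φ(0.192) + Φ(-4.112) = 0.5761 + 0.0000 = 0.5761.
Type II error: β = 1 − power = 1 − 0.5761 = 0.4239.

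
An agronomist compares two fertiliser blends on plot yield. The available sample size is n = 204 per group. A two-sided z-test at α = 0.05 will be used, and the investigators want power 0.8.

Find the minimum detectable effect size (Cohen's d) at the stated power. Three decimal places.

Required noncentrality: δ = z_{0.025} + z_{0.20} = 1.960 + 0.842 = 2.802.
(The second rejection-region term Φ(−δ − z_{α/2}) is negligible and dropped.)
δ = d·√(n/2) ⇒ d = δ/√(n/2) = 2.802/√(204/2) = 0.2774.

d ≈ 0.277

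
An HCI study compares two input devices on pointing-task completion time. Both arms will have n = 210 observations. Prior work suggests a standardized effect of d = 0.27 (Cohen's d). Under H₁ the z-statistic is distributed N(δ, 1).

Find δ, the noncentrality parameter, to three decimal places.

δ ≈ 2.767

The noncentrality parameter scales effect size by the design's sample-size factor: δ = d·√(n/2) = 0.27 × √(210/2) = 2.7667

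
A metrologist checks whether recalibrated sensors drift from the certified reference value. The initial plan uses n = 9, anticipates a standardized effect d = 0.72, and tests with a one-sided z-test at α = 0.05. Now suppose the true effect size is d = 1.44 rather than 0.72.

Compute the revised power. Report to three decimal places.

With d = 1.44: δ = d·√n = 1.44 × √9 = 4.3200. Critical value z_{0.05} = 1.645.
Revised power = P(Z > 1.645 − δ) = Φ(2.675) = 0.9963.

Power ≈ 0.996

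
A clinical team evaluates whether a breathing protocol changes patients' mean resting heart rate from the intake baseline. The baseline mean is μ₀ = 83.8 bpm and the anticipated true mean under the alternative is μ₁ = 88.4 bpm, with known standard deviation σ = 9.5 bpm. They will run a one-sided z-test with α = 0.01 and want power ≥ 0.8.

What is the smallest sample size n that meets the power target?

n = 43

Standardized effect: d = |μ₁ − μ₀| / σ = |88.4 − 83.8| / 9.5 = 0.4842
Set Φ(δ − 2.326) = 0.8; then δ − 2.326 = Φ⁻¹(0.8) = 0.842, giving δ = 3.168.
δ = d·√n ⇒ n = (δ/d)² = (3.168 / 0.4842)² = 42.80.
Round up to the next whole unit.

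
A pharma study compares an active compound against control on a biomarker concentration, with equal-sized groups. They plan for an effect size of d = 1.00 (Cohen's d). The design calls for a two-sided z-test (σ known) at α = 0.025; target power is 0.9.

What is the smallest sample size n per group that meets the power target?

For power 0.9 need Φ(δ − z_{0.0125}) = 0.9, so δ = z_{0.0125} + z_{0.10} = 2.241 + 1.282 = 3.523.
(For δ > 0 the lower-tail rejection region contributes negligibly to power, so the one-term inversion is standard.)
δ = d·√(n/2) ⇒ n = 2(δ/d)² = 2 × (3.523 / 1.00)² = 24.82.
Rounding up, n = 25 per group.

n = 25 per group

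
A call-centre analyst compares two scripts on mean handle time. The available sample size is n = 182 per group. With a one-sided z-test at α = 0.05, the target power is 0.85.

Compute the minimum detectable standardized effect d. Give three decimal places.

d ≈ 0.281

Need Φ(δ − 1.645) = 0.85, so δ = 1.645 + 1.036 = 2.681.
δ = d·√(n/2) ⇒ d = δ/√(n/2) = 2.681/√(182/2) = 0.2811.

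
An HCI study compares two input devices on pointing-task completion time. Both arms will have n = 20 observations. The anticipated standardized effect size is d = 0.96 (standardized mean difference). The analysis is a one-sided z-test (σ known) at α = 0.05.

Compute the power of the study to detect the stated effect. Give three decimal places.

Noncentrality parameter: δ = d·√(n/2) = 0.96 × √(20/2) = 3.0358
Critical value for a one-sided test at α = 0.05: z_α = 1.645.
Power = Φ(δ − 1.645) = Φ(1.391) = 0.9179.

Power ≈ 0.918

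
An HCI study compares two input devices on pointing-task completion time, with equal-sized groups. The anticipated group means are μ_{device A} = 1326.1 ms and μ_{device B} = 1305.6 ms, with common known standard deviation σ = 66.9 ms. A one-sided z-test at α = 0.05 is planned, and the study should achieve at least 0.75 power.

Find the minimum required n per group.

n = 115 per group

Standardized effect: d = |μ_{device A} − μ_{device B}| / σ = |1326.1 − 1305.6| / 66.9 = 0.3064
Set Φ(δ − 1.645) = 0.75; then δ − 1.645 = Φ⁻¹(0.75) = 0.674, giving δ = 2.319.
δ = d·√(n/2) ⇒ n = 2(δ/d)² = 2 × (2.319 / 0.3064)² = 114.58.
Round up to the next whole unit.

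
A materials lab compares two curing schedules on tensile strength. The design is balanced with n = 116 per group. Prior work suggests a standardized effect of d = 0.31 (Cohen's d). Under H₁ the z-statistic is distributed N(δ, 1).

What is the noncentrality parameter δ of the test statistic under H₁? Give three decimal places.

The noncentrality parameter scales effect size by the design's sample-size factor: δ = d·√(n/2) = 0.31 × √(116/2) = 2.3609

δ ≈ 2.361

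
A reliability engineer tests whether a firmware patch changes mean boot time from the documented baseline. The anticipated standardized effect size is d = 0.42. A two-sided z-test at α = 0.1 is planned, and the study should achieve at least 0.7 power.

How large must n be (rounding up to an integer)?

Set Φ(δ − 1.645) = 0.7; then δ − 1.645 = Φ⁻¹(0.7) = 0.524, giving δ = 2.169.
(The Φ(−δ − z_{α/2}) term is vanishingly small for δ > 0 and is dropped in the standard sample-size formula.)
δ = d·√n ⇒ n = (δ/d)² = (2.169 / 0.42)² = 26.68.
Rounding up, n = 27.

n = 27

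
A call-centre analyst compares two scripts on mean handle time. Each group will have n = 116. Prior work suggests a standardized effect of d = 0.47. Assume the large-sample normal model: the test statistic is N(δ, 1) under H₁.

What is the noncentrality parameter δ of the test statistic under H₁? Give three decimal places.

δ ≈ 3.579

δ = d·√(n/2) = 0.47 × √(116/2) = 3.5794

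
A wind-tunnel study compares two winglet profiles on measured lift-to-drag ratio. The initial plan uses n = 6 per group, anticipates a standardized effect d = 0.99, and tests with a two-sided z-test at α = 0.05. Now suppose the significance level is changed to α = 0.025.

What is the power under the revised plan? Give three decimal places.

δ = d·√(n/2) = 0.99 × √(6/2) = 1.7147 (unchanged). New critical value: z_{0.0125} = 2.241.
Revised power = Φ(δ − 2.241) + Φ(−δ − 2.241) = Φ(-0.527) + Φ(-3.956) = 0.2992 + 0.0000 = 0.2992.

Power ≈ 0.299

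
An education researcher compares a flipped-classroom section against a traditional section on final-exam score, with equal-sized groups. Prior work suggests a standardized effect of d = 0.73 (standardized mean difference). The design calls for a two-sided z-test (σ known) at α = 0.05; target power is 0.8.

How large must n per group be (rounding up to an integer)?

n = 30 per group

Set Φ(δ − 1.960) = 0.8; then δ − 1.960 = Φ⁻¹(0.8) = 0.842, giving δ = 2.802.
(For δ > 0 the lower-tail rejection region contributes negligibly to power, so the one-term inversion is standard.)
δ = d·√(n/2) ⇒ n = 2(δ/d)² = 2 × (2.802 / 0.73)² = 29.46.
Round up to the next whole unit.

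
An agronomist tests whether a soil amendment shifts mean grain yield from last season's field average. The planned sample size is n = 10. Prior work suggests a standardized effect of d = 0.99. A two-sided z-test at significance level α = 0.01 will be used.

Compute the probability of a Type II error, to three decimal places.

β ≈ 0.290

Noncentrality parameter: δ = d·√n = 0.99 × √10 = 3.1307
Two-sided α = 0.01 → critical value z_{0.005} = 2.576.
Power = Φ(δ − 2.576) + Φ(−δ − 2.576) = Φ(0.555) + Φ(-5.706) = 0.7105 + 0.0000 = 0.7105.
Type II error: β = 1 − power = 1 − 0.7105 = 0.2895.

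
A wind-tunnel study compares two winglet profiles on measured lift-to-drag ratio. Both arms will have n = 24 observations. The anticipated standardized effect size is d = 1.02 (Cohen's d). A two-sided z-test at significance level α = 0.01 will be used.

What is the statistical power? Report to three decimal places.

Power ≈ 0.831

Noncentrality parameter: δ = d·√(n/2) = 1.02 × √(24/2) = 3.5334
Two-sided α = 0.01 → critical value z_{0.005} = 2.576.
Power = Φ(δ − 2.576) + Φ(−δ − 2.576) = Φ(0.958) + Φ(-6.109) = 0.8309 + 0.0000 = 0.8309.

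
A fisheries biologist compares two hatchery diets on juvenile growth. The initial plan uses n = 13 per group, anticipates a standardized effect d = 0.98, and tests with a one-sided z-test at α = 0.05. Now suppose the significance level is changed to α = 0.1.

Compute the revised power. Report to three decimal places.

δ = d·√(n/2) = 0.98 × √(13/2) = 2.4985 (unchanged). New critical value: z_{0.1} = 1.282.
Revised power = P(Z > 1.282 − δ) = Φ(1.217) = 0.8882.

Power ≈ 0.888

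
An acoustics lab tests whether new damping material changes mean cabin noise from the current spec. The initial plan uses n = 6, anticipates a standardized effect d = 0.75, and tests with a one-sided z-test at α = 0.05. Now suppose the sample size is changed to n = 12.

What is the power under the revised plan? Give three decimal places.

With n = 12: δ = d·√n = 0.75 × √12 = 2.5981. Critical value z_{0.05} = 1.645.
Revised power = Φ(δ − 1.645) = Φ(0.953) = 0.8298.

Power ≈ 0.830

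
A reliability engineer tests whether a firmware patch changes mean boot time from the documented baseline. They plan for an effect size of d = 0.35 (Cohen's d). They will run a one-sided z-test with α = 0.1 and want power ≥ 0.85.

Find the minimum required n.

For power 0.85 need Φ(δ − z_{0.1}) = 0.85, so δ = z_{0.1} + z_{0.15} = 1.282 + 1.036 = 2.318.
δ = d·√n ⇒ n = (δ/d)² = (2.318 / 0.35)² = 43.86.
Rounding up, n = 44.

n = 44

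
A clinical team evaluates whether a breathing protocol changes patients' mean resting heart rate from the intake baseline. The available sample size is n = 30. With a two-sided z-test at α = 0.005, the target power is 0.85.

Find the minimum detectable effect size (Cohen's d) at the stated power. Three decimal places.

d ≈ 0.702

Need Φ(δ − 2.807) = 0.85, so δ = 2.807 + 1.036 = 3.843.
(The second rejection-region term Φ(−δ − z_{α/2}) is negligible and dropped.)
δ = d·√n ⇒ d = δ/√n = 3.843/√30 = 0.7017.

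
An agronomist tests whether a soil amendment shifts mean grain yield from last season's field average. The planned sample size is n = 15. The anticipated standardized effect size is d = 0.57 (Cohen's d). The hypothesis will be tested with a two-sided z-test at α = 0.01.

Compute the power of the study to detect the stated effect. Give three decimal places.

Power ≈ 0.356

Noncentrality parameter: δ = d·√n = 0.57 × √15 = 2.2076
Critical value for a two-sided test at α = 0.01: z_{α/2} = 2.576.
Power = Φ(δ − 2.576) + Φ(−δ − 2.576) = Φ(-0.368) + Φ(-4.783) = 0.3564 + 0.0000 = 0.3564.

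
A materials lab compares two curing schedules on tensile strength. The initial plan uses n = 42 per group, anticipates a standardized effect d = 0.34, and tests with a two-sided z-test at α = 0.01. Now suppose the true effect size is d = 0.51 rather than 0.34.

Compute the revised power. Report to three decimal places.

With d = 0.51: δ = d·√(n/2) = 0.51 × √(42/2) = 2.3371. Critical value z_{0.005} = 2.576.
Revised power = Φ(δ − 2.576) + Φ(−δ − 2.576) = Φ(-0.239) + Φ(-4.913) = 0.4057 + 0.0000 = 0.4057.

Power ≈ 0.406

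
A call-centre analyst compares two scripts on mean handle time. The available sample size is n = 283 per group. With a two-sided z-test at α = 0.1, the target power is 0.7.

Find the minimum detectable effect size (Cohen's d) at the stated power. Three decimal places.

Need Φ(δ − 1.645) = 0.7, so δ = 1.645 + 0.524 = 2.169.
(Lower-tail contribution to power is negligible for δ > 0.)
δ = d·√(n/2) ⇒ d = δ/√(n/2) = 2.169/√(283/2) = 0.1824.

d ≈ 0.182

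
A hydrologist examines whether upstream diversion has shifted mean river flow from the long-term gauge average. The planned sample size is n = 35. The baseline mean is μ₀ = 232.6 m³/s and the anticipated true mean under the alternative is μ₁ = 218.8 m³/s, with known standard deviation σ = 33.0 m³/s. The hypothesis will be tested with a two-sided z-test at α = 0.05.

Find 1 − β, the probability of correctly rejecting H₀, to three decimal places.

Power ≈ 0.696

Standardized effect: d = |μ₁ − μ₀| / σ = |218.8 − 232.6| / 33.0 = 0.4182
Noncentrality parameter: δ = d·√n = 0.4182 × √35 = 2.4740
Two-sided α = 0.05 → critical value z_{0.025} = 1.960.
Power = Φ(δ − 1.960) + Φ(−δ − 1.960) = Φ(0.514) + Φ(-4.434) = 0.6964 + 0.0000 = 0.6964.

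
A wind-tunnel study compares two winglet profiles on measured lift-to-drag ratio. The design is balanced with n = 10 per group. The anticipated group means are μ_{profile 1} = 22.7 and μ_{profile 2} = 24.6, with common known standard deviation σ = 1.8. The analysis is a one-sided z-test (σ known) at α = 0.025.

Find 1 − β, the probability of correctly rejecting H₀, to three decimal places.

Power ≈ 0.656

Standardized effect: d = |μ_{profile 1} − μ_{profile 2}| / σ = |22.7 − 24.6| / 1.8 = 1.0556
Noncentrality parameter: δ = d·√(n/2) = 1.0556 × √(10/2) = 2.3603
One-sided α = 0.025 → critical value z_{0.025} = 1.960.
Power = Φ(δ − 1.960) = Φ(0.400) = 0.6555.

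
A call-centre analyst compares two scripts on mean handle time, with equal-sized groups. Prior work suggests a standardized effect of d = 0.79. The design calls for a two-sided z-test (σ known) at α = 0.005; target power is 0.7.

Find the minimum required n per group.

n = 36 per group

Set Φ(δ − 2.807) = 0.7; then δ − 2.807 = Φ⁻¹(0.7) = 0.524, giving δ = 3.331.
(For δ > 0 the lower-tail rejection region contributes negligibly to power, so the one-term inversion is standard.)
δ = d·√(n/2) ⇒ n = 2(δ/d)² = 2 × (3.331 / 0.79)² = 35.57.
Rounding up, n = 36 per group.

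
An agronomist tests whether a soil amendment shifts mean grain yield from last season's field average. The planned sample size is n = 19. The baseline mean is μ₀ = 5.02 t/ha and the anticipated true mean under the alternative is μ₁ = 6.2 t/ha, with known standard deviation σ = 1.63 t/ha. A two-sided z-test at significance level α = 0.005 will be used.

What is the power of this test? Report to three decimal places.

Power ≈ 0.636

Standardized effect: d = |μ₁ − μ₀| / σ = |6.2 − 5.02| / 1.63 = 0.7239
Noncentrality parameter: δ = d·√n = 0.7239 × √19 = 3.1555
Critical value for a two-sided test at α = 0.005: z_{α/2} = 2.807.
Power = Φ(δ − 2.807) + Φ(−δ − 2.807) = Φ(0.348) + Φ(-5.963) = 0.6363 + 0.0000 = 0.6363.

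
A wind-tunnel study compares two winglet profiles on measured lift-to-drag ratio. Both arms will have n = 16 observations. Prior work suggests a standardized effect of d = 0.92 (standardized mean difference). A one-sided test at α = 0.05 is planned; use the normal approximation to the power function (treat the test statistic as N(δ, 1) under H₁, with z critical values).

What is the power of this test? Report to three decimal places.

Power ≈ 0.831

Noncentrality parameter: δ = d·√(n/2) = 0.92 × √(16/2) = 2.6022
Critical value for a one-sided test at α = 0.05: z_α = 1.645.
Power = Φ(δ − 1.645) = Φ(0.957) = 0.8308.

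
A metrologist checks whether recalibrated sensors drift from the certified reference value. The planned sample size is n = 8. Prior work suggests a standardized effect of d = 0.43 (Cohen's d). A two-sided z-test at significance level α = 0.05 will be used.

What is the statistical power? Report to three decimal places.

Power ≈ 0.229

Noncentrality parameter: δ = d·√n = 0.43 × √8 = 1.2162
Two-sided α = 0.05 → critical value z_{0.025} = 1.960.
Power = Φ(δ − 1.960) + Φ(−δ − 1.960) = Φ(-0.744) + Φ(-3.176) = 0.2285 + 0.0007 = 0.2293.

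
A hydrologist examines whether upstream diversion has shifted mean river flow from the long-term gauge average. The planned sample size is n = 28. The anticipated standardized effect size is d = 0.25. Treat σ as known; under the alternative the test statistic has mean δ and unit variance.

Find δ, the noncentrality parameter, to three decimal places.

δ ≈ 1.323

The noncentrality parameter scales effect size by the design's sample-size factor: δ = d·√n = 0.25 × √28 = 1.3229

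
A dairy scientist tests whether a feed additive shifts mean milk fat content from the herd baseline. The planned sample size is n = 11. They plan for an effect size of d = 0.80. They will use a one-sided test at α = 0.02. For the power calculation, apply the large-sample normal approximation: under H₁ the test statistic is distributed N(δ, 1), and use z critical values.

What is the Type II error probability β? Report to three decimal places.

Noncentrality parameter: δ = d·√n = 0.80 × √11 = 2.6533
One-sided α = 0.02 → critical value z_{0.02} = 2.054.
Power = Φ(δ − 2.054) = Φ(0.600) = 0.7256.
Type II error: β = 1 − power = 1 − 0.7256 = 0.2744.

β ≈ 0.274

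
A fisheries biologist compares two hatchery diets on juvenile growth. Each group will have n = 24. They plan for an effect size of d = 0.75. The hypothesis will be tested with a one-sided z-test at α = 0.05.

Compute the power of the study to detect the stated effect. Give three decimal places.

Power ≈ 0.830

Noncentrality parameter: δ = d·√(n/2) = 0.75 × √(24/2) = 2.5981
One-sided α = 0.05 → critical value z_{0.05} = 1.645.
Power = P(Z > 1.645 − δ) = Φ(0.953) = 0.8298.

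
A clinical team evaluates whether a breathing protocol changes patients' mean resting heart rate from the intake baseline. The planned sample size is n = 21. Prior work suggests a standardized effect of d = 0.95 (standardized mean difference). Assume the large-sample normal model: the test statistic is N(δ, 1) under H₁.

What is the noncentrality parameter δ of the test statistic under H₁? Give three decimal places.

δ ≈ 4.353

The noncentrality parameter scales effect size by the design's sample-size factor: δ = d·√n = 0.95 × √21 = 4.3534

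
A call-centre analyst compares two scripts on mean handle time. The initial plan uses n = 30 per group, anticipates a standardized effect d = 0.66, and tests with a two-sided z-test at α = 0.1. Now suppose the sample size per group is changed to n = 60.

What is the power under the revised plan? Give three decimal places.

Power ≈ 0.976

With n = 60 per group: δ = d·√(n/2) = 0.66 × √(60/2) = 3.6150. Critical value z_{0.05} = 1.645.
Revised power = Φ(δ − 1.645) + Φ(−δ − 1.645) = Φ(1.970) + Φ(-5.260) = 0.9756 + 0.0000 = 0.9756.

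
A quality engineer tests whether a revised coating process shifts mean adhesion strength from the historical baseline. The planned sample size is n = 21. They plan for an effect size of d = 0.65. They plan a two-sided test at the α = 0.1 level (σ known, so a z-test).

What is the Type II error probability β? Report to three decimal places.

Noncentrality parameter: δ = d·√n = 0.65 × √21 = 2.9787
Critical value for a two-sided test at α = 0.1: z_{α/2} = 1.645.
Power = Φ(δ − 1.645) + Φ(−δ − 1.645) = Φ(1.334) + Φ(-4.624) = 0.9089 + 0.0000 = 0.9089.
Type II error: β = 1 − power = 1 − 0.9089 = 0.0911.

β ≈ 0.091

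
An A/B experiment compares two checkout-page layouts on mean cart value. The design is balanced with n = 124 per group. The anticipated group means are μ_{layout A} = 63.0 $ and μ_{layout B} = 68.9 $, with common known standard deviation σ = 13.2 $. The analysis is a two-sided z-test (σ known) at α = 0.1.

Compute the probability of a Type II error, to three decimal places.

Standardized effect: d = |μ_{layout A} − μ_{layout B}| / σ = |63.0 − 68.9| / 13.2 = 0.4470
Noncentrality parameter: δ = d·√(n/2) = 0.4470 × √(124/2) = 3.5194
Critical value for a two-sided test at α = 0.1: z_{α/2} = 1.645.
Power = Φ(δ − 1.645) + Φ(−δ − 1.645) = Φ(1.875) + Φ(-5.164) = 0.9696 + 0.0000 = 0.9696.
Type II error: β = 1 − power = 1 − 0.9696 = 0.0304.

β ≈ 0.030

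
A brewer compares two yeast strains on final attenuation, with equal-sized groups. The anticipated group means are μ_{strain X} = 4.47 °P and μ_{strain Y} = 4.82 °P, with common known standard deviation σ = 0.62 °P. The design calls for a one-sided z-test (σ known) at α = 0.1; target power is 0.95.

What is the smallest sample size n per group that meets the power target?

Standardized effect: d = |μ_{strain X} − μ_{strain Y}| / σ = |4.47 − 4.82| / 0.62 = 0.5645
For power 0.95 need Φ(δ − z_{0.1}) = 0.95, so δ = z_{0.1} + z_{0.05} = 1.282 + 1.645 = 2.926.
δ = d·√(n/2) ⇒ n = 2(δ/d)² = 2 × (2.926 / 0.5645)² = 53.75.
Rounding up, n = 54 per group.

n = 54 per group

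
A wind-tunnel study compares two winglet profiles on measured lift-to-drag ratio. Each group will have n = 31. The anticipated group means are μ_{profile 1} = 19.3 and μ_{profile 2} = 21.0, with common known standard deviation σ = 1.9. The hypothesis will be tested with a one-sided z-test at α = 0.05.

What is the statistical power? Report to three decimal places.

Power ≈ 0.970

Standardized effect: d = |μ_{profile 1} − μ_{profile 2}| / σ = |19.3 − 21.0| / 1.9 = 0.8947
Noncentrality parameter: δ = d·√(n/2) = 0.8947 × √(31/2) = 3.5226
One-sided α = 0.05 → critical value z_{0.05} = 1.645.
Power = Φ(δ − 1.645) = Φ(1.878) = 0.9698.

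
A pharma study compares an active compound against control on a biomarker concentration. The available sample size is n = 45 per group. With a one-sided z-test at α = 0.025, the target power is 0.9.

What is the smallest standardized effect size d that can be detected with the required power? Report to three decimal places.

d ≈ 0.683

Required noncentrality: δ = z_{0.025} + z_{0.10} = 1.960 + 1.282 = 3.242.
δ = d·√(n/2) ⇒ d = δ/√(n/2) = 3.242/√(45/2) = 0.6834.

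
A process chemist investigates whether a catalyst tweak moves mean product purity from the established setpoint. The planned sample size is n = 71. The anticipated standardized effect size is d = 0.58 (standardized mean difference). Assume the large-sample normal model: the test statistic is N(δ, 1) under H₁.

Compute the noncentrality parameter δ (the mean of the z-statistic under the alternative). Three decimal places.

δ ≈ 4.887

δ = d·√n = 0.58 × √71 = 4.8872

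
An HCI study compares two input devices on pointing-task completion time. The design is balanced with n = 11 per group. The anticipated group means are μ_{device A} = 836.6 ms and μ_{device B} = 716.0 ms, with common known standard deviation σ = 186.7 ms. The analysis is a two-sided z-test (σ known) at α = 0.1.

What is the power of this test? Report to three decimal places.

Standardized effect: d = |μ_{device A} − μ_{device B}| / σ = |836.6 − 716.0| / 186.7 = 0.6460
Noncentrality parameter: δ = d·√(n/2) = 0.6460 × √(11/2) = 1.5149
Critical value for a two-sided test at α = 0.1: z_{α/2} = 1.645.
Power = Φ(δ − 1.645) + Φ(−δ − 1.645) = Φ(-0.130) + Φ(-3.160) = 0.4483 + 0.0008 = 0.4491.

Power ≈ 0.449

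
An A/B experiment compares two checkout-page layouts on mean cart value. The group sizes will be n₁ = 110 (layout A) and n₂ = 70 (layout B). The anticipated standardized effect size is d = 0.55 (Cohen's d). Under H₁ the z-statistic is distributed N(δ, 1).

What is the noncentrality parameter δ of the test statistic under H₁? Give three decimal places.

δ ≈ 3.597

The noncentrality parameter scales effect size by the design's sample-size factor: δ = d / √(1/n₁ + 1/n₂) = 0.55 / √(1/110 + 1/70) = 3.5973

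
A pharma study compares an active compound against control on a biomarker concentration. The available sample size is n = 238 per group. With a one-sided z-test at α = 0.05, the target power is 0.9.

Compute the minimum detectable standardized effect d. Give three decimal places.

d ≈ 0.268

Need Φ(δ − 1.645) = 0.9, so δ = 1.645 + 1.282 = 2.926.
δ = d·√(n/2) ⇒ d = δ/√(n/2) = 2.926/√(238/2) = 0.2683.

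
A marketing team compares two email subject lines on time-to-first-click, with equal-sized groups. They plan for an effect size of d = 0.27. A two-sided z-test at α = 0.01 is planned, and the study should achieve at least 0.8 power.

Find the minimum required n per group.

For power 0.8 need Φ(δ − z_{0.005}) = 0.8, so δ = z_{0.005} + z_{0.20} = 2.576 + 0.842 = 3.417.
(The Φ(−δ − z_{α/2}) term is vanishingly small for δ > 0 and is dropped in the standard sample-size formula.)
δ = d·√(n/2) ⇒ n = 2(δ/d)² = 2 × (3.417 / 0.27)² = 320.41.
Rounding up, n = 321 per group.

n = 321 per group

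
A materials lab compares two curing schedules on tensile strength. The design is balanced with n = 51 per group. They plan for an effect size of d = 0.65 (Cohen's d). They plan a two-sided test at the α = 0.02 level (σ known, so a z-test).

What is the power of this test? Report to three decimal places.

Power ≈ 0.830

Noncentrality parameter: δ = d·√(n/2) = 0.65 × √(51/2) = 3.2823
Critical value for a two-sided test at α = 0.02: z_{α/2} = 2.326.
Power = Φ(δ − 2.326) + Φ(−δ − 2.326) = Φ(0.956) + Φ(-5.609) = 0.8305 + 0.0000 = 0.8305.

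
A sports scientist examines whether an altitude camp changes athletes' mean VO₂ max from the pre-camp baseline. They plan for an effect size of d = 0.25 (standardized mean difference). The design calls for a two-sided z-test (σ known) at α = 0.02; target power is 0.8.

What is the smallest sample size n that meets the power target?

n = 161

Set Φ(δ − 2.326) = 0.8; then δ − 2.326 = Φ⁻¹(0.8) = 0.842, giving δ = 3.168.
(The Φ(−δ − z_{α/2}) term is vanishingly small for δ > 0 and is dropped in the standard sample-size formula.)
δ = d·√n ⇒ n = (δ/d)² = (3.168 / 0.25)² = 160.58.
Round up to the next whole unit.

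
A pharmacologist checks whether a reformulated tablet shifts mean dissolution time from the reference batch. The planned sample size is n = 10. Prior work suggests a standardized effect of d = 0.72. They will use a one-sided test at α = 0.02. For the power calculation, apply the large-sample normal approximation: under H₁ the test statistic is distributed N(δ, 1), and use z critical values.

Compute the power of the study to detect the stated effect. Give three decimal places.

Noncentrality parameter: λ = d·√n = 0.72 × √10 = 2.2768
Critical value for a one-sided test at α = 0.02: z_α = 2.054.
Power = P(Z > 2.054 − λ) = Φ(0.223) = 0.5883.

Power ≈ 0.588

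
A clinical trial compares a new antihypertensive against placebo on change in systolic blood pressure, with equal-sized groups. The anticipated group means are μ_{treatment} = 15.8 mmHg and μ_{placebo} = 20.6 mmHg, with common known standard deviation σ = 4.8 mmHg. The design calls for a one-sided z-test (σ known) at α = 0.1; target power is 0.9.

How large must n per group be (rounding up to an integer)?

n = 14 per group

Standardized effect: d = |μ_{treatment} − μ_{placebo}| / σ = |15.8 − 20.6| / 4.8 = 1.0000
For power 0.9 need Φ(δ − z_{0.1}) = 0.9, so δ = z_{0.1} + z_{0.10} = 1.282 + 1.282 = 2.563.
δ = d·√(n/2) ⇒ n = 2(δ/d)² = 2 × (2.563 / 1.0000)² = 13.14.
Round up to the next whole unit.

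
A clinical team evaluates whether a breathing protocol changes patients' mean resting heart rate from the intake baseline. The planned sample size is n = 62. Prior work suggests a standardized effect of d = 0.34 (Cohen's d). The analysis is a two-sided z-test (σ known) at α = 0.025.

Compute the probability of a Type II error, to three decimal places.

Noncentrality parameter: δ = d·√n = 0.34 × √62 = 2.6772
Critical value for a two-sided test at α = 0.025: z_{α/2} = 2.241.
Power = Φ(δ − 2.241) + Φ(−δ − 2.241) = Φ(0.436) + Φ(-4.919) = 0.6685 + 0.0000 = 0.6685.
Type II error: β = 1 − power = 1 − 0.6685 = 0.3315.

β ≈ 0.332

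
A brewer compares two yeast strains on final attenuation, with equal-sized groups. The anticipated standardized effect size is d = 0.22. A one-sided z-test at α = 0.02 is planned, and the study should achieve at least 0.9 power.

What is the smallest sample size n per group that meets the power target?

Set Φ(δ − 2.054) = 0.9; then δ − 2.054 = Φ⁻¹(0.9) = 1.282, giving δ = 3.335.
δ = d·√(n/2) ⇒ n = 2(δ/d)² = 2 × (3.335 / 0.22)² = 459.68.
Rounding up, n = 460 per group.

n = 460 per group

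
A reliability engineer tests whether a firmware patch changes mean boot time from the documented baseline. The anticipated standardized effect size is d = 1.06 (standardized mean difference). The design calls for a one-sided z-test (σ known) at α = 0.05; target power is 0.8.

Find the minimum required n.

n = 6

Set Φ(δ − 1.645) = 0.8; then δ − 1.645 = Φ⁻¹(0.8) = 0.842, giving δ = 2.486.
δ = d·√n ⇒ n = (δ/d)² = (2.486 / 1.06)² = 5.50.
Rounding up, n = 6.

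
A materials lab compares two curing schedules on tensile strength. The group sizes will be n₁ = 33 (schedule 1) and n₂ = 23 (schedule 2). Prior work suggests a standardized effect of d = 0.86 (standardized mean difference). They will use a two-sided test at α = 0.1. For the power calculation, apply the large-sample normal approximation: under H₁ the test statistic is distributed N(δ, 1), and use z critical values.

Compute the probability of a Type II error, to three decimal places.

Noncentrality parameter: δ = d / √(1/n₁ + 1/n₂) = 0.86 / √(1/33 + 1/23) = 3.1661
Two-sided α = 0.1 → critical value z_{0.05} = 1.645.
Power = Φ(δ − 1.645) + Φ(−δ − 1.645) = Φ(1.521) + Φ(-4.811) = 0.9359 + 0.0000 = 0.9359.
Type II error: β = 1 − power = 1 − 0.9359 = 0.0641.

β ≈ 0.064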